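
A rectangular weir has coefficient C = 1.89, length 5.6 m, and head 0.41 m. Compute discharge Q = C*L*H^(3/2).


Q = C * L * H^(3/2) = 1.89 * 5.6 * 0.41^1.5 = 1.89 * 5.6 * 0.262528

2.7786 m^3/s


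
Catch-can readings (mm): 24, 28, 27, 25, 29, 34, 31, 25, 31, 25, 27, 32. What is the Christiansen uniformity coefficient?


mean = 28.166667 mm
MAD = 2.694444 mm
CU = (1 - 2.694444/28.166667)*100

90.4339 %


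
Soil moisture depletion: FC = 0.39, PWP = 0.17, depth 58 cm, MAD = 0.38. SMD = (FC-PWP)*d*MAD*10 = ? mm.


SMD = (FC - PWP) * d * MAD * 10
SMD = (0.39 - 0.17) * 58 * 0.38 * 10
SMD = 0.2200 * 58 * 0.38 * 10

48.4880 mm


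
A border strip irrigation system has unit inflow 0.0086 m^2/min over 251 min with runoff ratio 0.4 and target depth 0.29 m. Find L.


L = q*t/((1+r)*Z)
L = 0.0086*251/((1+0.4)*0.29)
L = 2.1586/0.406

5.3167 m


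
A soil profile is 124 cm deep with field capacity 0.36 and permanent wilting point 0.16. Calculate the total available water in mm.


AWC = (FC - PWP) * d * 10
AWC = (0.36 - 0.16) * 124 * 10
AWC = 0.2000 * 124 * 10

248.0000 mm


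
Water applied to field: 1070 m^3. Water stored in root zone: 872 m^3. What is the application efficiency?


Ea = V_root / V_field * 100 = 872 / 1070 * 100 = 81.4953%

81.4953 %


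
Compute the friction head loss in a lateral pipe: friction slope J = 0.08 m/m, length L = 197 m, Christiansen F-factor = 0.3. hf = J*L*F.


hf = J * L * F = 0.08 * 197 * 0.3 = 4.7280 m

4.7280 m


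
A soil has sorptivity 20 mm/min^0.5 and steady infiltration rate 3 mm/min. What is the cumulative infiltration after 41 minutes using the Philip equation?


F = S*sqrt(t) + A*t
F = 20*sqrt(41) + 3*41
F = 20*6.403124 + 123

251.0625 mm


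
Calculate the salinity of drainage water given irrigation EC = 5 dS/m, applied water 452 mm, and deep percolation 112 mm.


EC_dw = EC_iw * D_iw / D_dw
EC_dw = 5 * 452 / 112
EC_dw = 2260 / 112

20.1786 dS/m


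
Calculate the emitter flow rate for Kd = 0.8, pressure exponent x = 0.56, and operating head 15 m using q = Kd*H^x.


q = Kd * H^x = 0.8 * 15^0.56 = 0.8 * 4.556287

3.6450 L/h


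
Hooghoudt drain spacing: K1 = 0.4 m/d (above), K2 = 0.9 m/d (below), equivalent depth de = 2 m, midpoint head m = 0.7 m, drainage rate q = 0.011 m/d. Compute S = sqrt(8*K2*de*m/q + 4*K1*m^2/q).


S^2 = 8*K2*de*m/q + 4*K1*m^2/q
S^2 = 8*0.9*2*0.7/0.011 + 4*0.4*0.7^2/0.011
S = sqrt(987.6364)

31.4267 m


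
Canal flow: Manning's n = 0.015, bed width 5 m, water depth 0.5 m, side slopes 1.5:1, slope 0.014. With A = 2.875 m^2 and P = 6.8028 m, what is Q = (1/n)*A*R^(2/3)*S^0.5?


R = A/P = 2.875/6.8028 = 0.422620
Q = (1/0.015) * 2.875 * 0.422620^(2/3) * 0.014^0.5

12.7716 m^3/s


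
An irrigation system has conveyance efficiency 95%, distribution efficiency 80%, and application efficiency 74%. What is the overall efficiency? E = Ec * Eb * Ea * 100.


Ec = 0.95, Eb = 0.8, Ea = 0.74
E = 0.95 * 0.8 * 0.74 * 100 = 56.2400%

56.2400 %


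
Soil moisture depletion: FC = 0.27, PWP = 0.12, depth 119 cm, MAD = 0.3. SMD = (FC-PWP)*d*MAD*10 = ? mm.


SMD = (FC - PWP) * d * MAD * 10
SMD = (0.27 - 0.12) * 119 * 0.3 * 10
SMD = 0.1500 * 119 * 0.3 * 10

53.5500 mm


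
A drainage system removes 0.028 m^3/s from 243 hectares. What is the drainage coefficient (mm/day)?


DC = Q * 86400 / (A * 10000) * 1000
DC = 0.028 * 86400 / (243 * 10000) * 1000
DC = 2419200.0000 / 2430000

0.9956 mm/day


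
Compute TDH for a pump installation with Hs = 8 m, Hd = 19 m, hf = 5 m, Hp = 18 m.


TDH = Hs + Hd + hf + Hp = 8 + 19 + 5 + 18 = 50

50 m


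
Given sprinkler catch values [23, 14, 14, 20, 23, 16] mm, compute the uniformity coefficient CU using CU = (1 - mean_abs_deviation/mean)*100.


mean = 18.333333 mm
MAD = 3.666667 mm
CU = (1 - 3.666667/18.333333)*100

80.0000 %


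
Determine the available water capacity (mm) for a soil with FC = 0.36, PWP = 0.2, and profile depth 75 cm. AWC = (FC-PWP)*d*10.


AWC = (FC - PWP) * d * 10
AWC = (0.36 - 0.2) * 75 * 10
AWC = 0.1600 * 75 * 10

120.0000 mm


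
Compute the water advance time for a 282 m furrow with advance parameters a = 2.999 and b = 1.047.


t = (L/a)^(1/b)
t = (282/2.999)^(1/1.047)
t = 94.031344^(1/1.047)

76.6818 min


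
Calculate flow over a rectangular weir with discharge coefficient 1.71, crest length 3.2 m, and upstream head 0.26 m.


Q = C * L * H^(3/2) = 1.71 * 3.2 * 0.26^1.5 = 1.71 * 3.2 * 0.132575

0.7255 m^3/s


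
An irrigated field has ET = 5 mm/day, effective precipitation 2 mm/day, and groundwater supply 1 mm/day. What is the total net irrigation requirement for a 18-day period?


Daily deficit = ET - Pe - GW = 5 - 2 - 1 = 2 mm/day
NIR = 2 * 18 = 36 mm

36.0000 mm


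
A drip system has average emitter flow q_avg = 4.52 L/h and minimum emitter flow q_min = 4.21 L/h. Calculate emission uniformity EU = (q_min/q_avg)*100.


EU = (q_min/q_avg)*100 = (4.21/4.52)*100 = 93.1416%

93.1416 %


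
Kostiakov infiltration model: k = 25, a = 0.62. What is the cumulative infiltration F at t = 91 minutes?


F = k * t^a = 25 * 91^0.62
F = 25 * 16.391008

409.7752 mm


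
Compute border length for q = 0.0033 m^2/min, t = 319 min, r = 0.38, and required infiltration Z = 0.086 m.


L = q*t/((1+r)*Z)
L = 0.0033*319/((1+0.38)*0.086)
L = 1.0527/0.11868

8.8701 m


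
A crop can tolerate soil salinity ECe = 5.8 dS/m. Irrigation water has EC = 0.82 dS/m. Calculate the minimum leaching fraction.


LR = ECiw / (5*ECe - ECiw)
LR = 0.82 / (5*5.8 - 0.82)
LR = 0.82 / 28.1800

0.0291


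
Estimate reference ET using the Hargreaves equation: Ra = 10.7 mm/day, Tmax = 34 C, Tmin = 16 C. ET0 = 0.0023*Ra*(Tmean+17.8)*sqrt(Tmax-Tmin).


Tmean = (Tmax + Tmin)/2 = (34 + 16)/2 = 25.0
ET0 = 0.0023 * 10.7 * (25.0 + 17.8) * sqrt(34 - 16)
ET0 = 0.0023 * 10.7 * 42.8 * 4.242641

4.4688 mm/day


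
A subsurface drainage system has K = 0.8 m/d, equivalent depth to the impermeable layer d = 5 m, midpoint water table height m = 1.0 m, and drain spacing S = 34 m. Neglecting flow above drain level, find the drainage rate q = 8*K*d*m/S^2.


q = 8*K*d*m/S^2
q = 8*0.8*5*1.0/34^2
q = 32.0000 / 1156

0.0277 m/d


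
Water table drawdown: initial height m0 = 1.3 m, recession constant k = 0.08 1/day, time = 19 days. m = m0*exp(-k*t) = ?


m = m0 * exp(-k*t)
m = 1.3 * exp(-0.08 * 19)
m = 1.3 * exp(-1.5200)

0.2843 m


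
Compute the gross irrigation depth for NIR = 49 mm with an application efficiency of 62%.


Ea = 62% = 0.62
GID = NIR / Ea = 49 / 0.62 = 79.0323 mm

79.0323 mm


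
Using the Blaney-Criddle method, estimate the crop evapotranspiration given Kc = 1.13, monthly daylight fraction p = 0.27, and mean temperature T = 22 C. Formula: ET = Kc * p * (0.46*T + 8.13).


ET = Kc * p * (0.46*T + 8.13)
ET = 1.13 * 0.27 * (0.46*22 + 8.13)
ET = 1.13 * 0.27 * 18.2500

5.5681 mm/day


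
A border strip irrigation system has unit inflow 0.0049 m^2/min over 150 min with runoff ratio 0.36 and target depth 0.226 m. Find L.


L = q*t/((1+r)*Z)
L = 0.0049*150/((1+0.36)*0.226)
L = 0.735/0.30736

2.3913 m


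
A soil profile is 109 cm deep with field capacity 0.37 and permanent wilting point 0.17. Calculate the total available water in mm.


AWC = (FC - PWP) * d * 10
AWC = (0.37 - 0.17) * 109 * 10
AWC = 0.2000 * 109 * 10

218.0000 mm


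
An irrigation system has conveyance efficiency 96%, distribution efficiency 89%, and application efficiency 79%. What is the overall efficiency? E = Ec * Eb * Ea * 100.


Ec = 0.96, Eb = 0.89, Ea = 0.79
E = 0.96 * 0.89 * 0.79 * 100 = 67.4976%

67.4976 %


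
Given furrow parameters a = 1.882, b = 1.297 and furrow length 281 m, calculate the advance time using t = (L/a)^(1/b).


t = (L/a)^(1/b)
t = (281/1.882)^(1/1.297)
t = 149.309245^(1/1.297)

47.4507 min


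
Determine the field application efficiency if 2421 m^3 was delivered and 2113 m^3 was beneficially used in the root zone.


Ea = V_root / V_field * 100 = 2113 / 2421 * 100 = 87.2780%

87.2780 %


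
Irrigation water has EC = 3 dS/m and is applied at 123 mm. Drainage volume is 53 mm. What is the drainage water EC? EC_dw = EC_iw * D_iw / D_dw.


EC_dw = EC_iw * D_iw / D_dw
EC_dw = 3 * 123 / 53
EC_dw = 369 / 53

6.9623 dS/m


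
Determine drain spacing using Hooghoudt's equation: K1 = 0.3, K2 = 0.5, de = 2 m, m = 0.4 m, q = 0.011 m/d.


S^2 = 8*K2*de*m/q + 4*K1*m^2/q
S^2 = 8*0.5*2*0.4/0.011 + 4*0.3*0.4^2/0.011
S = sqrt(308.3636)

17.5603 m


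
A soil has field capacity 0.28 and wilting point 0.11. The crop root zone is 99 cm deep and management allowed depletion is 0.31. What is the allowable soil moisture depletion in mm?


SMD = (FC - PWP) * d * MAD * 10
SMD = (0.28 - 0.11) * 99 * 0.31 * 10
SMD = 0.1700 * 99 * 0.31 * 10

52.1730 mm


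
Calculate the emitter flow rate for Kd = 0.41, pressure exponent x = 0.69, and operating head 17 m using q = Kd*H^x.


q = Kd * H^x = 0.41 * 17^0.69 = 0.41 * 7.063334

2.8960 L/h


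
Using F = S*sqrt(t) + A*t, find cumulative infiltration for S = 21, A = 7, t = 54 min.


F = S*sqrt(t) + A*t
F = 21*sqrt(54) + 7*54
F = 21*7.348469 + 378

532.3178 mm


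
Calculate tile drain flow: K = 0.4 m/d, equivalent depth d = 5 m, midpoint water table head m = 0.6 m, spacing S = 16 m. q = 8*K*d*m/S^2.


q = 8*K*d*m/S^2
q = 8*0.4*5*0.6/16^2
q = 9.6000 / 256

0.0375 m/d


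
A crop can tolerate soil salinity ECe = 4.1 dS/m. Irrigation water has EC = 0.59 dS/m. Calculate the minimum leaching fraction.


LR = ECiw / (5*ECe - ECiw)
LR = 0.59 / (5*4.1 - 0.59)
LR = 0.59 / 19.9100

0.0296


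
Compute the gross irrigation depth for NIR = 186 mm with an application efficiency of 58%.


Ea = 58% = 0.58
GID = NIR / Ea = 186 / 0.58 = 320.6897 mm

320.6897 mm


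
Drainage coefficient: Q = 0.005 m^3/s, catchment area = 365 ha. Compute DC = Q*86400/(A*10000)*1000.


DC = Q * 86400 / (A * 10000) * 1000
DC = 0.005 * 86400 / (365 * 10000) * 1000
DC = 432000.0000 / 3650000

0.1184 mm/day


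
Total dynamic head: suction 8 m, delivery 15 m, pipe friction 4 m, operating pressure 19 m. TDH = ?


TDH = Hs + Hd + hf + Hp = 8 + 15 + 4 + 19 = 46

46 m


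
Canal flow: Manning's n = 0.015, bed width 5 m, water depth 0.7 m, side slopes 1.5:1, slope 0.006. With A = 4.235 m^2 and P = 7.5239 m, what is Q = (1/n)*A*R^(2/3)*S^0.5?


R = A/P = 4.235/7.5239 = 0.562873
Q = (1/0.015) * 4.235 * 0.562873^(2/3) * 0.006^0.5

14.9089 m^3/s


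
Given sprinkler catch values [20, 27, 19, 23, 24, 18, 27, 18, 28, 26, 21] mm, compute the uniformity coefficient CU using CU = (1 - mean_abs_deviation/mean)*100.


mean = 22.818182 mm
MAD = 3.289256 mm
CU = (1 - 3.289256/22.818182)*100

85.5849 %


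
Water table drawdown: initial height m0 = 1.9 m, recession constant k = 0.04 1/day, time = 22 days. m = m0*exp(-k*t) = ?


m = m0 * exp(-k*t)
m = 1.9 * exp(-0.04 * 22)
m = 1.9 * exp(-0.8800)

0.7881 m


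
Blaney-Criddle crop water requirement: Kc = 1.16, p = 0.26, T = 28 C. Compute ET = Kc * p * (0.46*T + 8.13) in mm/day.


ET = Kc * p * (0.46*T + 8.13)
ET = 1.16 * 0.26 * (0.46*28 + 8.13)
ET = 1.16 * 0.26 * 21.0100

6.3366 mm/day


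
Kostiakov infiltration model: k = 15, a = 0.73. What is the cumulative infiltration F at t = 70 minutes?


F = k * t^a = 15 * 70^0.73
F = 15 * 22.229084

333.4363 mm


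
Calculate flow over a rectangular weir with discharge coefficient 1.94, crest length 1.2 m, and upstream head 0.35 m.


Q = C * L * H^(3/2) = 1.94 * 1.2 * 0.35^1.5 = 1.94 * 1.2 * 0.207063

0.4820 m^3/s


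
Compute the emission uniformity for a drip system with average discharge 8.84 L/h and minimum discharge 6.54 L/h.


EU = (q_min/q_avg)*100 = (6.54/8.84)*100 = 73.9819%

73.9819 %


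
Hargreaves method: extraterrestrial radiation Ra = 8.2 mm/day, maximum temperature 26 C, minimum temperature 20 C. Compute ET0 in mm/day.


Tmean = (Tmax + Tmin)/2 = (26 + 20)/2 = 23.0
ET0 = 0.0023 * 8.2 * (23.0 + 17.8) * sqrt(26 - 20)
ET0 = 0.0023 * 8.2 * 40.8 * 2.449490

1.8849 mm/day


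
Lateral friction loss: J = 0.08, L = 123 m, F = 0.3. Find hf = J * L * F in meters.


hf = J * L * F = 0.08 * 123 * 0.3 = 2.9520 m

2.9520 m


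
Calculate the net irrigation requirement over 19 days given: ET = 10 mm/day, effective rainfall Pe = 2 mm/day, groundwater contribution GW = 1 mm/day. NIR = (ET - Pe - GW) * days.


Daily deficit = ET - Pe - GW = 10 - 2 - 1 = 7 mm/day
NIR = 7 * 19 = 133 mm

133.0000 mm


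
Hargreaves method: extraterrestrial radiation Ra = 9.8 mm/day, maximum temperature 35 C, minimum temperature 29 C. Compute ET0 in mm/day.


Tmean = (Tmax + Tmin)/2 = (35 + 29)/2 = 32.0
ET0 = 0.0023 * 9.8 * (32.0 + 17.8) * sqrt(35 - 29)
ET0 = 0.0023 * 9.8 * 49.8 * 2.449490

2.7495 mm/day


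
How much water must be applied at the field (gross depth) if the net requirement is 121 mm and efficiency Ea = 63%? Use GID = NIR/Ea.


Ea = 63% = 0.63
GID = NIR / Ea = 121 / 0.63 = 192.0635 mm

192.0635 mm


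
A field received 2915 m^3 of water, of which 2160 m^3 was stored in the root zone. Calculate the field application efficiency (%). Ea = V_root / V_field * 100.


Ea = V_root / V_field * 100 = 2160 / 2915 * 100 = 74.0995%

74.0995 %


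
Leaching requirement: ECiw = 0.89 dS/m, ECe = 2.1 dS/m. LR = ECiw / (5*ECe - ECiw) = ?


LR = ECiw / (5*ECe - ECiw)
LR = 0.89 / (5*2.1 - 0.89)
LR = 0.89 / 9.6100

0.0926


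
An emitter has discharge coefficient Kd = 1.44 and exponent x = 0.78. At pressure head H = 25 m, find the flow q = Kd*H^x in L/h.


q = Kd * H^x = 1.44 * 25^0.78 = 1.44 * 12.313832

17.7319 L/h


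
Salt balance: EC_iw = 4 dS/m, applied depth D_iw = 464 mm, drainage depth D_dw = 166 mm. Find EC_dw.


EC_dw = EC_iw * D_iw / D_dw
EC_dw = 4 * 464 / 166
EC_dw = 1856 / 166

11.1807 dS/m


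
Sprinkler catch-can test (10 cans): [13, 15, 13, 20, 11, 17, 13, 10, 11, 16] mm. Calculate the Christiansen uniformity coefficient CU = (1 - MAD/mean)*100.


mean = 13.900000 mm
MAD = 2.480000 mm
CU = (1 - 2.480000/13.900000)*100

82.1583 %


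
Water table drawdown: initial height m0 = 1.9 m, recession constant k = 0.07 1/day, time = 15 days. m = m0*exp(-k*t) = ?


m = m0 * exp(-k*t)
m = 1.9 * exp(-0.07 * 15)
m = 1.9 * exp(-1.0500)

0.6649 m


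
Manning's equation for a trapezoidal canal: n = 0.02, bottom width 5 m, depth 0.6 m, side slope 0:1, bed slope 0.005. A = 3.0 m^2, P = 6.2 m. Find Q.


R = A/P = 3.0/6.2 = 0.483871
Q = (1/0.02) * 3.0 * 0.483871^(2/3) * 0.005^0.5

6.5373 m^3/s


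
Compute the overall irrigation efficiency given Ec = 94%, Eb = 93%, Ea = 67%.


Ec = 0.94, Eb = 0.93, Ea = 0.67
E = 0.94 * 0.93 * 0.67 * 100 = 58.5714%

58.5714 %


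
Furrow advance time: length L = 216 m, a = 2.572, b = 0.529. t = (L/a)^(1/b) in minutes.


t = (L/a)^(1/b)
t = (216/2.572)^(1/0.529)
t = 83.981337^(1/0.529)

4339.0691 min


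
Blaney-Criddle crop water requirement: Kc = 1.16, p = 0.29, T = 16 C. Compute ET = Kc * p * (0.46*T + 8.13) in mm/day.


ET = Kc * p * (0.46*T + 8.13)
ET = 1.16 * 0.29 * (0.46*16 + 8.13)
ET = 1.16 * 0.29 * 15.4900

5.2108 mm/day


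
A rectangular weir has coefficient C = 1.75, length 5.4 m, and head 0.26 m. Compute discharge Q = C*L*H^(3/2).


Q = C * L * H^(3/2) = 1.75 * 5.4 * 0.26^1.5 = 1.75 * 5.4 * 0.132575

1.2528 m^3/s


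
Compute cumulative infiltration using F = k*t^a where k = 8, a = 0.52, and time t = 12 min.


F = k * t^a = 8 * 12^0.52
F = 8 * 3.640611

29.1249 mm


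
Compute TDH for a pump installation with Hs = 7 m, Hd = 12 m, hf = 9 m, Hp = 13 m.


TDH = Hs + Hd + hf + Hp = 7 + 12 + 9 + 13 = 41

41 m


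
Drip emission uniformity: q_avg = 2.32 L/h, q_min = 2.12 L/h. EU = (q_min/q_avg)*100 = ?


EU = (q_min/q_avg)*100 = (2.12/2.32)*100 = 91.3793%

91.3793 %


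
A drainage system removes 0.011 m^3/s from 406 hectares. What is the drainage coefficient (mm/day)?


DC = Q * 86400 / (A * 10000) * 1000
DC = 0.011 * 86400 / (406 * 10000) * 1000
DC = 950400.0000 / 4060000

0.2341 mm/day


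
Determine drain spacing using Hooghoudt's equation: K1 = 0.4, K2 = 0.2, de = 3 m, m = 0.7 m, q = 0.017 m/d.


S^2 = 8*K2*de*m/q + 4*K1*m^2/q
S^2 = 8*0.2*3*0.7/0.017 + 4*0.4*0.7^2/0.017
S = sqrt(243.7647)

15.6130 m


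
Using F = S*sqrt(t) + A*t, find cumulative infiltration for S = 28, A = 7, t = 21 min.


F = S*sqrt(t) + A*t
F = 28*sqrt(21) + 7*21
F = 28*4.582576 + 147

275.3121 mm


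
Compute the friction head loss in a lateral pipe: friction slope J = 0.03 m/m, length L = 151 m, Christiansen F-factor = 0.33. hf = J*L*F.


hf = J * L * F = 0.03 * 151 * 0.33 = 1.4949 m

1.4949 m


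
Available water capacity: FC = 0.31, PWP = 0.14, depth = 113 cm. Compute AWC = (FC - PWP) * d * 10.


AWC = (FC - PWP) * d * 10
AWC = (0.31 - 0.14) * 113 * 10
AWC = 0.1700 * 113 * 10

192.1000 mm


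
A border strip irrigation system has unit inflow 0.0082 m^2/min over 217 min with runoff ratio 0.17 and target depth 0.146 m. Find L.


L = q*t/((1+r)*Z)
L = 0.0082*217/((1+0.17)*0.146)
L = 1.7794/0.17082

10.4168 m


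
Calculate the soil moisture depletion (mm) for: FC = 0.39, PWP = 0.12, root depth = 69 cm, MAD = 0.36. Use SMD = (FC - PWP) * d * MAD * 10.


SMD = (FC - PWP) * d * MAD * 10
SMD = (0.39 - 0.12) * 69 * 0.36 * 10
SMD = 0.2700 * 69 * 0.36 * 10

67.0680 mm


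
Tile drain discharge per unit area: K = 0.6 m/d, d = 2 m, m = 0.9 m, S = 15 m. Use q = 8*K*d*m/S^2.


q = 8*K*d*m/S^2
q = 8*0.6*2*0.9/15^2
q = 8.6400 / 225

0.0384 m/d


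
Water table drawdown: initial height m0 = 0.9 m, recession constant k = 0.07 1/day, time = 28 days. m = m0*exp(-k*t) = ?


m = m0 * exp(-k*t)
m = 0.9 * exp(-0.07 * 28)
m = 0.9 * exp(-1.9600)

0.1268 m


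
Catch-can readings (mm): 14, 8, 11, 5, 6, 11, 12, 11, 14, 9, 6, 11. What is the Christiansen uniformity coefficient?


mean = 9.833333 mm
MAD = 2.527778 mm
CU = (1 - 2.527778/9.833333)*100

74.2938 %


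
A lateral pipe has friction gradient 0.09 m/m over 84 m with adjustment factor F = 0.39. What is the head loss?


hf = J * L * F = 0.09 * 84 * 0.39 = 2.9484 m

2.9484 m


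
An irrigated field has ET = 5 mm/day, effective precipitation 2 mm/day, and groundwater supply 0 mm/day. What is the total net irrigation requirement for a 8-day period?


Daily deficit = ET - Pe - GW = 5 - 2 - 0 = 3 mm/day
NIR = 3 * 8 = 24 mm

24.0000 mm


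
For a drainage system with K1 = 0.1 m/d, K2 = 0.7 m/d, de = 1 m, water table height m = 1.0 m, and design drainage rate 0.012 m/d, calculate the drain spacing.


S^2 = 8*K2*de*m/q + 4*K1*m^2/q
S^2 = 8*0.7*1*1.0/0.012 + 4*0.1*1.0^2/0.012
S = sqrt(500.0000)

22.3607 m


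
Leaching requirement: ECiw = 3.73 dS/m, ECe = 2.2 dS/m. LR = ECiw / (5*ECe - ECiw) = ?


LR = ECiw / (5*ECe - ECiw)
LR = 3.73 / (5*2.2 - 3.73)
LR = 3.73 / 7.2700

0.5131


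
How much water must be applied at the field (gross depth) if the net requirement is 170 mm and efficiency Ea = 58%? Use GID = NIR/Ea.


Ea = 58% = 0.58
GID = NIR / Ea = 170 / 0.58 = 293.1034 mm

293.1034 mm


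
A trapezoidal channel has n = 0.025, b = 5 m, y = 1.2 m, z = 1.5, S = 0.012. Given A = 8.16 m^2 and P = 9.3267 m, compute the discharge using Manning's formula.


R = A/P = 8.16/9.3267 = 0.874908
Q = (1/0.025) * 8.16 * 0.874908^(2/3) * 0.012^0.5

32.7076 m^3/s


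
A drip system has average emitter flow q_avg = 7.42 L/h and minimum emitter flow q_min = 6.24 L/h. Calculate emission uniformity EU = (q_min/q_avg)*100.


EU = (q_min/q_avg)*100 = (6.24/7.42)*100 = 84.0970%

84.0970 %


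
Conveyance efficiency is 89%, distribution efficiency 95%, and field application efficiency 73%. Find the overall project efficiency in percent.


Ec = 0.89, Eb = 0.95, Ea = 0.73
E = 0.89 * 0.95 * 0.73 * 100 = 61.7215%

61.7215 %


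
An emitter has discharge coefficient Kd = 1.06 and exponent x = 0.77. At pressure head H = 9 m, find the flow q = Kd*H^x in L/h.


q = Kd * H^x = 1.06 * 9^0.77 = 1.06 * 5.429586

5.7554 L/h


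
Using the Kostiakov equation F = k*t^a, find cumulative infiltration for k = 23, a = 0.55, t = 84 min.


F = k * t^a = 23 * 84^0.55
F = 23 * 11.438093

263.0761 mm


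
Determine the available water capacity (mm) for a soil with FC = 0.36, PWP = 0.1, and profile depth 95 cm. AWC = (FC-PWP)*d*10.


AWC = (FC - PWP) * d * 10
AWC = (0.36 - 0.1) * 95 * 10
AWC = 0.2600 * 95 * 10

247.0000 mm


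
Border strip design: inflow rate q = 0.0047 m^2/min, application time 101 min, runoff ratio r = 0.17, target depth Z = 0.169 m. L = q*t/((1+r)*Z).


L = q*t/((1+r)*Z)
L = 0.0047*101/((1+0.17)*0.169)
L = 0.4747/0.19773

2.4007 m


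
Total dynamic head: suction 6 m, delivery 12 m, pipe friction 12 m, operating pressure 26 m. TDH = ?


TDH = Hs + Hd + hf + Hp = 6 + 12 + 12 + 26 = 56

56 m


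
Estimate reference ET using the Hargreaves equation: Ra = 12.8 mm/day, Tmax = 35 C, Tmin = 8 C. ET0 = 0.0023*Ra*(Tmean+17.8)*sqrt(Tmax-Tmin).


Tmean = (Tmax + Tmin)/2 = (35 + 8)/2 = 21.5
ET0 = 0.0023 * 12.8 * (21.5 + 17.8) * sqrt(35 - 8)
ET0 = 0.0023 * 12.8 * 39.3 * 5.196152

6.0119 mm/day


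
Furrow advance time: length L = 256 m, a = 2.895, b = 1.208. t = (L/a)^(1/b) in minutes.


t = (L/a)^(1/b)
t = (256/2.895)^(1/1.208)
t = 88.428325^(1/1.208)

40.8711 min


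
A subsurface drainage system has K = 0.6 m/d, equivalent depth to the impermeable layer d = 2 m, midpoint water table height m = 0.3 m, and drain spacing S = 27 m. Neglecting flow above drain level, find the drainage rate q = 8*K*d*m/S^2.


q = 8*K*d*m/S^2
q = 8*0.6*2*0.3/27^2
q = 2.8800 / 729

0.0040 m/d


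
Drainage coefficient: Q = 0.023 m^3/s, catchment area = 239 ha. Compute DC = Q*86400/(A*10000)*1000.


DC = Q * 86400 / (A * 10000) * 1000
DC = 0.023 * 86400 / (239 * 10000) * 1000
DC = 1987200.0000 / 2390000

0.8315 mm/day


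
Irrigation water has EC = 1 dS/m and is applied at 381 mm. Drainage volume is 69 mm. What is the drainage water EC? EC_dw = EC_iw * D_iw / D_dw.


EC_dw = EC_iw * D_iw / D_dw
EC_dw = 1 * 381 / 69
EC_dw = 381 / 69

5.5217 dS/m


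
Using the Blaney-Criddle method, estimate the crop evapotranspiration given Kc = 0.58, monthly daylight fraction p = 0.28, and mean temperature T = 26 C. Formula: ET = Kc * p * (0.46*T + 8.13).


ET = Kc * p * (0.46*T + 8.13)
ET = 0.58 * 0.28 * (0.46*26 + 8.13)
ET = 0.58 * 0.28 * 20.0900

3.2626 mm/day


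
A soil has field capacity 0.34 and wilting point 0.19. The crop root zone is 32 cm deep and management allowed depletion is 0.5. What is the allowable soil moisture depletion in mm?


SMD = (FC - PWP) * d * MAD * 10
SMD = (0.34 - 0.19) * 32 * 0.5 * 10
SMD = 0.1500 * 32 * 0.5 * 10

24.0000 mm


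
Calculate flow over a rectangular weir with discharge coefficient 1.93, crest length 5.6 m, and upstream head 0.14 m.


Q = C * L * H^(3/2) = 1.93 * 5.6 * 0.14^1.5 = 1.93 * 5.6 * 0.052383

0.5662 m^3/s


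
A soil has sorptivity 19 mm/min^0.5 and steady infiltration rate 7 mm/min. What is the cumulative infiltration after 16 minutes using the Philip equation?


F = S*sqrt(t) + A*t
F = 19*sqrt(16) + 7*16
F = 19*4.000000 + 112

188.0000 mm


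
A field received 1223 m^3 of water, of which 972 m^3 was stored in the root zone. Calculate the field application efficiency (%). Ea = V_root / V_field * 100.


Ea = V_root / V_field * 100 = 972 / 1223 * 100 = 79.4767%

79.4767 %


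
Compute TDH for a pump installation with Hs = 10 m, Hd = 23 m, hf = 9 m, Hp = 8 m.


TDH = Hs + Hd + hf + Hp = 10 + 23 + 9 + 8 = 50

50 m


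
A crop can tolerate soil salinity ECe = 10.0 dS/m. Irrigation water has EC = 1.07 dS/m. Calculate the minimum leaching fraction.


LR = ECiw / (5*ECe - ECiw)
LR = 1.07 / (5*10.0 - 1.07)
LR = 1.07 / 48.9300

0.0219


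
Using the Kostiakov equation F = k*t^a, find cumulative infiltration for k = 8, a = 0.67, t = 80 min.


F = k * t^a = 8 * 80^0.67
F = 8 * 18.839540

150.7163 mm


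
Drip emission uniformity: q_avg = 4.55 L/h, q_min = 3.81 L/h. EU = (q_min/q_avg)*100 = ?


EU = (q_min/q_avg)*100 = (3.81/4.55)*100 = 83.7363%

83.7363 %


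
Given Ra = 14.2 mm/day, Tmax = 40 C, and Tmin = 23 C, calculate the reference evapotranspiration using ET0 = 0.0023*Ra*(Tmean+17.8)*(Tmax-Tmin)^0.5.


Tmean = (Tmax + Tmin)/2 = (40 + 23)/2 = 31.5
ET0 = 0.0023 * 14.2 * (31.5 + 17.8) * sqrt(40 - 23)
ET0 = 0.0023 * 14.2 * 49.3 * 4.123106

6.6388 mm/day


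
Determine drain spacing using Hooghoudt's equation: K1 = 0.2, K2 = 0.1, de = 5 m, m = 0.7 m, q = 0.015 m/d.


S^2 = 8*K2*de*m/q + 4*K1*m^2/q
S^2 = 8*0.1*5*0.7/0.015 + 4*0.2*0.7^2/0.015
S = sqrt(212.8000)

14.5877 m


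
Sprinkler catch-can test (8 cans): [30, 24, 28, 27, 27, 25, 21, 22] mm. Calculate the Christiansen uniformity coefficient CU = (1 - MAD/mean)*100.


mean = 25.500000 mm
MAD = 2.500000 mm
CU = (1 - 2.500000/25.500000)*100

90.1961 %


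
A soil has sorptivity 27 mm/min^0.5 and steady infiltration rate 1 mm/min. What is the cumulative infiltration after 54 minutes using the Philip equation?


F = S*sqrt(t) + A*t
F = 27*sqrt(54) + 1*54
F = 27*7.348469 + 54

252.4087 mm


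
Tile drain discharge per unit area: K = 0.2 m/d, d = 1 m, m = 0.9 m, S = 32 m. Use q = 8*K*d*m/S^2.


q = 8*K*d*m/S^2
q = 8*0.2*1*0.9/32^2
q = 1.4400 / 1024

0.0014 m/d


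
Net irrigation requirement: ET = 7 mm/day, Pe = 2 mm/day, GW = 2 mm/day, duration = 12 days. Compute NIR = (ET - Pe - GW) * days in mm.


Daily deficit = ET - Pe - GW = 7 - 2 - 2 = 3 mm/day
NIR = 3 * 12 = 36 mm

36.0000 mm


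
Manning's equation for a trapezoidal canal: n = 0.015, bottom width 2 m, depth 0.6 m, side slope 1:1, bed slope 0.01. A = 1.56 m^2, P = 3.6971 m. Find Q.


R = A/P = 1.56/3.6971 = 0.421952
Q = (1/0.015) * 1.56 * 0.421952^(2/3) * 0.01^0.5

5.8507 m^3/s


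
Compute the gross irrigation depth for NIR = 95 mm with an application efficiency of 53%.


Ea = 53% = 0.53
GID = NIR / Ea = 95 / 0.53 = 179.2453 mm

179.2453 mm


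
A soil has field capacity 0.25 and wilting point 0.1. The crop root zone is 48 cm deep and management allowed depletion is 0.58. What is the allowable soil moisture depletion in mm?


SMD = (FC - PWP) * d * MAD * 10
SMD = (0.25 - 0.1) * 48 * 0.58 * 10
SMD = 0.1500 * 48 * 0.58 * 10

41.7600 mm


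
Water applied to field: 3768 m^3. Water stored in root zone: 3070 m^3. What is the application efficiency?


Ea = V_root / V_field * 100 = 3070 / 3768 * 100 = 81.4756%

81.4756 %


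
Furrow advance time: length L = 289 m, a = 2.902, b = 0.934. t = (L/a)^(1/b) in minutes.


t = (L/a)^(1/b)
t = (289/2.902)^(1/0.934)
t = 99.586492^(1/0.934)

137.8481 min


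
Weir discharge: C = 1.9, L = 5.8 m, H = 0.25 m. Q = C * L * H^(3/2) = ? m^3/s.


Q = C * L * H^(3/2) = 1.9 * 5.8 * 0.25^1.5 = 1.9 * 5.8 * 0.125000

1.3775 m^3/s


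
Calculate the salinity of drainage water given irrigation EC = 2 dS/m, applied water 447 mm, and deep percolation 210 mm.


EC_dw = EC_iw * D_iw / D_dw
EC_dw = 2 * 447 / 210
EC_dw = 894 / 210

4.2571 dS/m


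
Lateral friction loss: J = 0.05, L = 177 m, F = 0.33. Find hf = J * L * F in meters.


hf = J * L * F = 0.05 * 177 * 0.33 = 2.9205 m

2.9205 m


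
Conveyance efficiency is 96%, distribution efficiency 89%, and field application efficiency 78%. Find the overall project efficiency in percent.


Ec = 0.96, Eb = 0.89, Ea = 0.78
E = 0.96 * 0.89 * 0.78 * 100 = 66.6432%

66.6432 %


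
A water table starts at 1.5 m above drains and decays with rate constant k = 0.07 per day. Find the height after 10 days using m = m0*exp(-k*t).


m = m0 * exp(-k*t)
m = 1.5 * exp(-0.07 * 10)
m = 1.5 * exp(-0.7000)

0.7449 m


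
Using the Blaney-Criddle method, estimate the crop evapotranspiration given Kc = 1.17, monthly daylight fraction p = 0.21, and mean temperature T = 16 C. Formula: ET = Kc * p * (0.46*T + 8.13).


ET = Kc * p * (0.46*T + 8.13)
ET = 1.17 * 0.21 * (0.46*16 + 8.13)
ET = 1.17 * 0.21 * 15.4900

3.8059 mm/day


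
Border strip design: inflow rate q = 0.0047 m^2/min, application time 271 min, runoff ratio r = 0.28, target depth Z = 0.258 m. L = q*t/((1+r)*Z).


L = q*t/((1+r)*Z)
L = 0.0047*271/((1+0.28)*0.258)
L = 1.2737/0.33024

3.8569 m


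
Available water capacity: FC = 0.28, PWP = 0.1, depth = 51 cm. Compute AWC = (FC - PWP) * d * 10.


AWC = (FC - PWP) * d * 10
AWC = (0.28 - 0.1) * 51 * 10
AWC = 0.1800 * 51 * 10

91.8000 mm


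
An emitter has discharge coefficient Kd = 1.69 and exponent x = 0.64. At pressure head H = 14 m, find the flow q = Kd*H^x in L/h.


q = Kd * H^x = 1.69 * 14^0.64 = 1.69 * 5.414046

9.1497 L/h


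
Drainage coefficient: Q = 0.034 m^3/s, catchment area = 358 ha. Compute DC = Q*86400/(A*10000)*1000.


DC = Q * 86400 / (A * 10000) * 1000
DC = 0.034 * 86400 / (358 * 10000) * 1000
DC = 2937600.0000 / 3580000

0.8206 mm/day


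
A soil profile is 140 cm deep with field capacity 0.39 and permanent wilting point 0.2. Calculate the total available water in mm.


AWC = (FC - PWP) * d * 10
AWC = (0.39 - 0.2) * 140 * 10
AWC = 0.1900 * 140 * 10

266.0000 mm


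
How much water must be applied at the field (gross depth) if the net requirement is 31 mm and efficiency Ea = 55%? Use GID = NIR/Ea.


Ea = 55% = 0.55
GID = NIR / Ea = 31 / 0.55 = 56.3636 mm

56.3636 mm


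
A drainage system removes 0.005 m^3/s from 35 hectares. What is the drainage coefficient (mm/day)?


DC = Q * 86400 / (A * 10000) * 1000
DC = 0.005 * 86400 / (35 * 10000) * 1000
DC = 432000.0000 / 350000

1.2343 mm/day


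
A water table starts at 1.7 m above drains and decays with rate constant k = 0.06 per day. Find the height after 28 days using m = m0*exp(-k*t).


m = m0 * exp(-k*t)
m = 1.7 * exp(-0.06 * 28)
m = 1.7 * exp(-1.6800)

0.3168 m


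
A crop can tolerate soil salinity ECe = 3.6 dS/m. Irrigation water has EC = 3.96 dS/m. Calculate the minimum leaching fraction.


LR = ECiw / (5*ECe - ECiw)
LR = 3.96 / (5*3.6 - 3.96)
LR = 3.96 / 14.0400

0.2821


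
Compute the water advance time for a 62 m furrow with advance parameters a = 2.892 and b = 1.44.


t = (L/a)^(1/b)
t = (62/2.892)^(1/1.44)
t = 21.438451^(1/1.44)

8.4031 min


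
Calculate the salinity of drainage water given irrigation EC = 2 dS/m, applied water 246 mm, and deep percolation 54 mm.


EC_dw = EC_iw * D_iw / D_dw
EC_dw = 2 * 246 / 54
EC_dw = 492 / 54

9.1111 dS/m


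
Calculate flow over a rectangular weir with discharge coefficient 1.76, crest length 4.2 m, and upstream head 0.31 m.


Q = C * L * H^(3/2) = 1.76 * 4.2 * 0.31^1.5 = 1.76 * 4.2 * 0.172601

1.2759 m^3/s


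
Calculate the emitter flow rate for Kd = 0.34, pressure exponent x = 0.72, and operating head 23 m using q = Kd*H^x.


q = Kd * H^x = 0.34 * 23^0.72 = 0.34 * 9.559695

3.2503 L/h


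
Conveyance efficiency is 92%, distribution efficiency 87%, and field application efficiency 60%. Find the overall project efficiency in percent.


Ec = 0.92, Eb = 0.87, Ea = 0.6
E = 0.92 * 0.87 * 0.6 * 100 = 48.0240%

48.0240 %


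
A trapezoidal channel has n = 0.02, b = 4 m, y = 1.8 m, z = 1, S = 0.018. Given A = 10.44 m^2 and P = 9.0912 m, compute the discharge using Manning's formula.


R = A/P = 10.44/9.0912 = 1.148363
Q = (1/0.02) * 10.44 * 1.148363^(2/3) * 0.018^0.5

76.7997 m^3/s


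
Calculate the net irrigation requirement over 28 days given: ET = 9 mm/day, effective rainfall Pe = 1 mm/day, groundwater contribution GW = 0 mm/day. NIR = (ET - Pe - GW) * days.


Daily deficit = ET - Pe - GW = 9 - 1 - 0 = 8 mm/day
NIR = 8 * 28 = 224 mm

224.0000 mm


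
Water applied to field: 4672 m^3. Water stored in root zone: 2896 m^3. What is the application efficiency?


Ea = V_root / V_field * 100 = 2896 / 4672 * 100 = 61.9863%

61.9863 %


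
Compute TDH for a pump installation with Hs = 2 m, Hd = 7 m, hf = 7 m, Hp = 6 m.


TDH = Hs + Hd + hf + Hp = 2 + 7 + 7 + 6 = 22

22 m


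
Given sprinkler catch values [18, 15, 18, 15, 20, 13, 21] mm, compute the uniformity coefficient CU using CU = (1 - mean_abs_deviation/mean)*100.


mean = 17.142857 mm
MAD = 2.408163 mm
CU = (1 - 2.408163/17.142857)*100

85.9524 %


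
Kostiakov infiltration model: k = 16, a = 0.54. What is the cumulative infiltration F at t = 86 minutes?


F = k * t^a = 16 * 86^0.54
F = 16 * 11.082281

177.3165 mm


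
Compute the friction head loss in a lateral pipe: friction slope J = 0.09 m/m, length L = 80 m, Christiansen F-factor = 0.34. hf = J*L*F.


hf = J * L * F = 0.09 * 80 * 0.34 = 2.4480 m

2.4480 m


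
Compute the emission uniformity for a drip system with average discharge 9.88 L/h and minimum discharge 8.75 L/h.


EU = (q_min/q_avg)*100 = (8.75/9.88)*100 = 88.5628%

88.5628 %


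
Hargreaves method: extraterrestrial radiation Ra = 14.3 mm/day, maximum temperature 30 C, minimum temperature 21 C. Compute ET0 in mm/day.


Tmean = (Tmax + Tmin)/2 = (30 + 21)/2 = 25.5
ET0 = 0.0023 * 14.3 * (25.5 + 17.8) * sqrt(30 - 21)
ET0 = 0.0023 * 14.3 * 43.3 * 3.000000

4.2724 mm/day


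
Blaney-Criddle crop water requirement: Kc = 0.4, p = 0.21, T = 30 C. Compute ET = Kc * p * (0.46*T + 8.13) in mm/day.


ET = Kc * p * (0.46*T + 8.13)
ET = 0.4 * 0.21 * (0.46*30 + 8.13)
ET = 0.4 * 0.21 * 21.9300

1.8421 mm/day


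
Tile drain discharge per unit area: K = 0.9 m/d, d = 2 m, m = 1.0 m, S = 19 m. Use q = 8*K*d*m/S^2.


q = 8*K*d*m/S^2
q = 8*0.9*2*1.0/19^2
q = 14.4000 / 361

0.0399 m/d


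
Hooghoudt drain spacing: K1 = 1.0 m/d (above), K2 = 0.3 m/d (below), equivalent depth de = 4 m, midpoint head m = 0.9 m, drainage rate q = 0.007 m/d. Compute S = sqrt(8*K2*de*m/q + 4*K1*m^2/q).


S^2 = 8*K2*de*m/q + 4*K1*m^2/q
S^2 = 8*0.3*4*0.9/0.007 + 4*1.0*0.9^2/0.007
S = sqrt(1697.1429)

41.1964 m


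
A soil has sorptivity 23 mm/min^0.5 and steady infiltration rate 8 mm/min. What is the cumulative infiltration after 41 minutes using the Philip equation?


F = S*sqrt(t) + A*t
F = 23*sqrt(41) + 8*41
F = 23*6.403124 + 328

475.2719 mm


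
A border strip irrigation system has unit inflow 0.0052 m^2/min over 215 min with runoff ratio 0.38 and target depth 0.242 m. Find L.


L = q*t/((1+r)*Z)
L = 0.0052*215/((1+0.38)*0.242)
L = 1.118/0.33396

3.3477 m


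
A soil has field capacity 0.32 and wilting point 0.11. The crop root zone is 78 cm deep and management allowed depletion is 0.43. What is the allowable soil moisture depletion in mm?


SMD = (FC - PWP) * d * MAD * 10
SMD = (0.32 - 0.11) * 78 * 0.43 * 10
SMD = 0.2100 * 78 * 0.43 * 10

70.4340 mm


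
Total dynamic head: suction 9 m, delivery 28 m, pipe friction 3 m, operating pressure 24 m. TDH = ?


TDH = Hs + Hd + hf + Hp = 9 + 28 + 3 + 24 = 64

64 m


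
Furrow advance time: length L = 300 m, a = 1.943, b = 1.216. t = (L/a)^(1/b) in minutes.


t = (L/a)^(1/b)
t = (300/1.943)^(1/1.216)
t = 154.400412^(1/1.216)

63.0776 min


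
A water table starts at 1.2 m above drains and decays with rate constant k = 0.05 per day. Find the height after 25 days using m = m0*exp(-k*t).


m = m0 * exp(-k*t)
m = 1.2 * exp(-0.05 * 25)
m = 1.2 * exp(-1.2500)

0.3438 m


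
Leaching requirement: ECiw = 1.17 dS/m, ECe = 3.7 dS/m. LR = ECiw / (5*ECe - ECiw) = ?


LR = ECiw / (5*ECe - ECiw)
LR = 1.17 / (5*3.7 - 1.17)
LR = 1.17 / 17.3300

0.0675


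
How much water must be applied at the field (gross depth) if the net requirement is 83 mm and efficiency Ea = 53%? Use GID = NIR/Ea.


Ea = 53% = 0.53
GID = NIR / Ea = 83 / 0.53 = 156.6038 mm

156.6038 mm


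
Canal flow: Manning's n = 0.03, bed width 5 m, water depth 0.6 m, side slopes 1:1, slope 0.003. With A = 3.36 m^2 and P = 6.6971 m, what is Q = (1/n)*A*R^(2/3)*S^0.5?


R = A/P = 3.36/6.6971 = 0.501710
Q = (1/0.03) * 3.36 * 0.501710^(2/3) * 0.003^0.5

3.8733 m^3/s


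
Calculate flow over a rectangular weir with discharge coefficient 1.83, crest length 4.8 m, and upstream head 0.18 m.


Q = C * L * H^(3/2) = 1.83 * 4.8 * 0.18^1.5 = 1.83 * 4.8 * 0.076368

0.6708 m^3/s


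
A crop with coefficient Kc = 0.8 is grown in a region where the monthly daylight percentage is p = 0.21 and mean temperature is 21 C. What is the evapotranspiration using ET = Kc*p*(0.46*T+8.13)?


ET = Kc * p * (0.46*T + 8.13)
ET = 0.8 * 0.21 * (0.46*21 + 8.13)
ET = 0.8 * 0.21 * 17.7900

2.9887 mm/day


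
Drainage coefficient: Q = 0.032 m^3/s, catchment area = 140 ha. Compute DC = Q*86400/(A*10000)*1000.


DC = Q * 86400 / (A * 10000) * 1000
DC = 0.032 * 86400 / (140 * 10000) * 1000
DC = 2764800.0000 / 1400000

1.9749 mm/day


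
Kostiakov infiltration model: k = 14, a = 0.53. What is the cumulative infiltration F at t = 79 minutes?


F = k * t^a = 14 * 79^0.53
F = 14 * 10.133101

141.8634 mm


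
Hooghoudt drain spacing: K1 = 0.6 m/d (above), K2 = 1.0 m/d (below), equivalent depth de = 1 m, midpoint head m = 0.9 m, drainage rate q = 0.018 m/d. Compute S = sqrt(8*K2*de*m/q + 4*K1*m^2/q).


S^2 = 8*K2*de*m/q + 4*K1*m^2/q
S^2 = 8*1.0*1*0.9/0.018 + 4*0.6*0.9^2/0.018
S = sqrt(508.0000)

22.5389 m


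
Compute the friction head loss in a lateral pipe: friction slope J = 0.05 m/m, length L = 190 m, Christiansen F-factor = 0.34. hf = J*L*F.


hf = J * L * F = 0.05 * 190 * 0.34 = 3.2300 m

3.2300 m


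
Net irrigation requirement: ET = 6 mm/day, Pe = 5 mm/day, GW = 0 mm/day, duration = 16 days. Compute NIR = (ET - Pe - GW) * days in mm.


Daily deficit = ET - Pe - GW = 6 - 5 - 0 = 1 mm/day
NIR = 1 * 16 = 16 mm

16.0000 mm


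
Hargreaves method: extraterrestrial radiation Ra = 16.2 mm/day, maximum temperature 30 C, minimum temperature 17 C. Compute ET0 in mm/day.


Tmean = (Tmax + Tmin)/2 = (30 + 17)/2 = 23.5
ET0 = 0.0023 * 16.2 * (23.5 + 17.8) * sqrt(30 - 17)
ET0 = 0.0023 * 16.2 * 41.3 * 3.605551

5.5484 mm/day


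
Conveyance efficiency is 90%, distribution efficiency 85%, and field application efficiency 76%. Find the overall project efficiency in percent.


Ec = 0.9, Eb = 0.85, Ea = 0.76
E = 0.9 * 0.85 * 0.76 * 100 = 58.1400%

58.1400 %


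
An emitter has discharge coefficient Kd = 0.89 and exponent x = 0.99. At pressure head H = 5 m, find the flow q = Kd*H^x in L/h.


q = Kd * H^x = 0.89 * 5^0.99 = 0.89 * 4.920172

4.3790 L/h


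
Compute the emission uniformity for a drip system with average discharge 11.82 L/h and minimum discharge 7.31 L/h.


EU = (q_min/q_avg)*100 = (7.31/11.82)*100 = 61.8443%

61.8443 %


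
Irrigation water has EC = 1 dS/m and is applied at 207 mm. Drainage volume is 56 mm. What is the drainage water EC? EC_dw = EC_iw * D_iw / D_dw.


EC_dw = EC_iw * D_iw / D_dw
EC_dw = 1 * 207 / 56
EC_dw = 207 / 56

3.6964 dS/m


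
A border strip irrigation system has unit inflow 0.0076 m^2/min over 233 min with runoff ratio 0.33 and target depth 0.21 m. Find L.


L = q*t/((1+r)*Z)
L = 0.0076*233/((1+0.33)*0.21)
L = 1.7708/0.2793

6.3401 m


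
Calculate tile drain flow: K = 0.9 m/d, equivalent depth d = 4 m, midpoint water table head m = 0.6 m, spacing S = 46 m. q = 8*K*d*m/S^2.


q = 8*K*d*m/S^2
q = 8*0.9*4*0.6/46^2
q = 17.2800 / 2116

0.0082 m/d


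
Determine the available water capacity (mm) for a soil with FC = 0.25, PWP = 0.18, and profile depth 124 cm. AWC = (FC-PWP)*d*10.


AWC = (FC - PWP) * d * 10
AWC = (0.25 - 0.18) * 124 * 10
AWC = 0.0700 * 124 * 10

86.8000 mm


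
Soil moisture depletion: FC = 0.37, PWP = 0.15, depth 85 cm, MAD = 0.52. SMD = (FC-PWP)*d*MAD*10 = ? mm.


SMD = (FC - PWP) * d * MAD * 10
SMD = (0.37 - 0.15) * 85 * 0.52 * 10
SMD = 0.2200 * 85 * 0.52 * 10

97.2400 mm


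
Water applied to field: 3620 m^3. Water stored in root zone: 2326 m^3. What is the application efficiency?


Ea = V_root / V_field * 100 = 2326 / 3620 * 100 = 64.2541%

64.2541 %
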